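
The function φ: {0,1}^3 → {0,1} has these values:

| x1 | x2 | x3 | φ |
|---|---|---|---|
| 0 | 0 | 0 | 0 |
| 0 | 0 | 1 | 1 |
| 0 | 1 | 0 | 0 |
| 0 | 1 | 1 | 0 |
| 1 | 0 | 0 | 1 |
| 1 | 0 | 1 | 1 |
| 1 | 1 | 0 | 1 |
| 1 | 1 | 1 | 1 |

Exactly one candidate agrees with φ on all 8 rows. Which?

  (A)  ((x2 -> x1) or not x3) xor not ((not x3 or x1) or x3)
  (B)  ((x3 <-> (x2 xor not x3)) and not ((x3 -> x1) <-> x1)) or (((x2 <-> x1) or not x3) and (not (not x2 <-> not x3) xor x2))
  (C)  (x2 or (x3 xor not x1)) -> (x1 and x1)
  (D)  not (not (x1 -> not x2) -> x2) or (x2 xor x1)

C

(A) disagrees with φ on (0,0,0) (formula → 1, table → 0); rule it out.
(B) disagrees with φ on (0,1,0) (formula → 1, table → 0); rule it out.
(D) disagrees with φ on (0,0,1) (formula → 0, table → 1); rule it out.
Only (C) survives; checking it on all 8 rows confirms it matches φ.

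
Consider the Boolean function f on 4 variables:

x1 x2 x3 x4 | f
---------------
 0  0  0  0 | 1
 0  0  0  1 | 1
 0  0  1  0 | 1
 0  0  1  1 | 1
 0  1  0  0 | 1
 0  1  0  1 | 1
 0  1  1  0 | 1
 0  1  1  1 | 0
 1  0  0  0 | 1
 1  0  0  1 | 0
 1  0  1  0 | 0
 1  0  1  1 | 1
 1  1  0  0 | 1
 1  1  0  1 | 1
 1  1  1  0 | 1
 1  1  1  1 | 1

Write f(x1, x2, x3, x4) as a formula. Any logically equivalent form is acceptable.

f is 0 on only 3 rows — (0,1,1,1), (1,0,0,1), (1,0,1,0). Writing each as a minterm (¬x1·x2·x3·x4, x1·¬x2·¬x3·x4, x1·¬x2·x3·¬x4) and OR-ing them characterizes exactly where f=0, so f is the negation of that disjunction.

f(x1, x2, x3, x4) = ~(((((~x1 & x2) & x3) & x4) | (((x1 & ~x2) & ~x3) & x4)) | (((x1 & ~x2) & x3) & ~x4))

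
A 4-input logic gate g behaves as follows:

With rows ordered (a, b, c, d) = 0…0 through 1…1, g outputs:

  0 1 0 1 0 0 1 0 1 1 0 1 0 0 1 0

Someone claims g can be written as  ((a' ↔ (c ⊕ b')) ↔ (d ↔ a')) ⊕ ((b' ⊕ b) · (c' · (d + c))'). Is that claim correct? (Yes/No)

Evaluate ((a' ↔ (c ⊕ b')) ↔ (d ↔ a')) ⊕ ((b' ⊕ b) · (c' · (d + c))') on each row and compare to g:
  a=0, b=0, c=0, d=0: formula gives 1, but g = 0 ✗
Since they disagree at (0,0,0,0), the expression is not a correct formula for g.

No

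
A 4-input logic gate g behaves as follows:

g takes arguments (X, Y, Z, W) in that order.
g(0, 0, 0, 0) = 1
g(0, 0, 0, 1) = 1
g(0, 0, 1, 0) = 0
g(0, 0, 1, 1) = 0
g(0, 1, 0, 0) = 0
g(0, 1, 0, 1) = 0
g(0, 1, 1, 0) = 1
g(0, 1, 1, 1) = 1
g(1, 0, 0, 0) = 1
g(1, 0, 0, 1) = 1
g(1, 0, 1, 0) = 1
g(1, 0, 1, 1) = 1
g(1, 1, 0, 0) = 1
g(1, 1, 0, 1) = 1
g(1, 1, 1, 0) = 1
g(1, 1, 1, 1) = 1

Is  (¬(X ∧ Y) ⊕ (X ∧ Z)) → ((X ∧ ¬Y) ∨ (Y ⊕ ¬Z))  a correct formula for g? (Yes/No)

Check the formula against g row by row:
  X=0, Y=0, Z=0, W=0: formula gives 1, g = 1 ✓
  X=0, Y=0, Z=0, W=1: formula gives 1, g = 1 ✓
  X=0, Y=0, Z=1, W=0: formula gives 0, g = 0 ✓
  X=0, Y=0, Z=1, W=1: formula gives 0, g = 0 ✓
  … (the remaining 12 rows also agree.)
All 16 rows match — the expression computes g exactly.

Yes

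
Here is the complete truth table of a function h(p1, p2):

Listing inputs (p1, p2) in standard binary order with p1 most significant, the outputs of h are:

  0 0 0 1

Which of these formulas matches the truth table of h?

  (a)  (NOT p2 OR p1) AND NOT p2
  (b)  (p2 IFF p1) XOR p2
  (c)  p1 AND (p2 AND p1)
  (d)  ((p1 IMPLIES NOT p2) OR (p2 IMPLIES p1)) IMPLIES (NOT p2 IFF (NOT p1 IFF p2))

(a): at (0,0) it gives 1, but h = 0 — eliminated.
(b): at (0,0) it gives 1, but h = 0 — eliminated.
(d): at (1,0) it gives 1, but h = 0 — eliminated.
(c) is the remaining candidate, and it agrees with h on all 4 inputs.

c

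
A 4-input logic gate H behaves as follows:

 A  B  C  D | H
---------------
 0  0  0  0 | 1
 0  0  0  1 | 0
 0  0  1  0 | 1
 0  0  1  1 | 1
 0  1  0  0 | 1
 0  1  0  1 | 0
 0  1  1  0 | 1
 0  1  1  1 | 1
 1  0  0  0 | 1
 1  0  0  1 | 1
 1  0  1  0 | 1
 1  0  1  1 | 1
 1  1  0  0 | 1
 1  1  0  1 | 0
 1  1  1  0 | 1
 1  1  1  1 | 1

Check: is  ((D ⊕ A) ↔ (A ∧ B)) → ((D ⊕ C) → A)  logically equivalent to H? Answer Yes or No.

No

Check the formula against H row by row:
  A=0, B=0, C=0, D=0: formula gives 1, H = 1 ✓
  A=0, B=0, C=0, D=1: formula gives 1, but H = 0 ✗
Since they disagree at (0,0,0,1), the expression is not a correct formula for H.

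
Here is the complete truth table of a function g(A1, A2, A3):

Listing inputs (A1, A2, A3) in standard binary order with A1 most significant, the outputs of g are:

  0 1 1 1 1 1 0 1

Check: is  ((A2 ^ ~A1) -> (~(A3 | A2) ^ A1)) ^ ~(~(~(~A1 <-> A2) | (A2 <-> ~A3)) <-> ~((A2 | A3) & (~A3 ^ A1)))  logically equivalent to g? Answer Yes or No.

Evaluate ((A2 ^ ~A1) -> (~(A3 | A2) ^ A1)) ^ ~(~(~(~A1 <-> A2) | (A2 <-> ~A3)) <-> ~((A2 | A3) & (~A3 ^ A1))) on each row and compare to g:
  A1=0, A2=0, A3=0: formula gives 0, g = 0 ✓
  A1=0, A2=0, A3=1: formula gives 1, g = 1 ✓
  A1=0, A2=1, A3=0: formula gives 1, g = 1 ✓
  A1=0, A2=1, A3=1: formula gives 1, g = 1 ✓
  A1=1, A2=0, A3=0: formula gives 1, g = 1 ✓
  … (the remaining 3 rows also agree.)
Every row agrees, so the formula is equivalent.

Yes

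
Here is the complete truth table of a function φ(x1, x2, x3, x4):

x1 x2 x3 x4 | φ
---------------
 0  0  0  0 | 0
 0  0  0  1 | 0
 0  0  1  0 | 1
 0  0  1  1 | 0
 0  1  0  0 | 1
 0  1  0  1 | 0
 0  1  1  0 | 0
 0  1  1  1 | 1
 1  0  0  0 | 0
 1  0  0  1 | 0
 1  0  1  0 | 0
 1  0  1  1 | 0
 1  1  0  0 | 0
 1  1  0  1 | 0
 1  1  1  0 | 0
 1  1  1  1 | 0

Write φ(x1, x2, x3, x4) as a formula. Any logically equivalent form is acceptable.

φ(x1, x2, x3, x4) = ((((x1' · x2') · x3) · x4') + (((x1' · x2) · x3') · x4')) + (((x1' · x2) · x3) · x4)

Collect the rows where φ=1 — (0,0,1,0), (0,1,0,0), (0,1,1,1) — and write one minterm per row: ¬x1·¬x2·x3·¬x4, ¬x1·x2·¬x3·¬x4, ¬x1·x2·x3·x4. Their union (logical OR) reproduces the table exactly.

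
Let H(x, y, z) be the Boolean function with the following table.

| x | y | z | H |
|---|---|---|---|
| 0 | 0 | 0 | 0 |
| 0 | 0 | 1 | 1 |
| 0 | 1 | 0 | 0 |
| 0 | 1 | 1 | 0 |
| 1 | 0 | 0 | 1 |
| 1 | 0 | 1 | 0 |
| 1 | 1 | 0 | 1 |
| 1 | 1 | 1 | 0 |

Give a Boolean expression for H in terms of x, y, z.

H=1 on 3 inputs: (0,0,1), (1,0,0), (1,1,0). Reading each as a conjunction of literals (¬x·¬y·z, x·¬y·¬z, x·y·¬z) and taking the OR gives the canonical DNF.

H(x, y, z) = (((¬x ∧ ¬y) ∧ z) ∨ ((x ∧ ¬y) ∧ ¬z)) ∨ ((x ∧ y) ∧ ¬z)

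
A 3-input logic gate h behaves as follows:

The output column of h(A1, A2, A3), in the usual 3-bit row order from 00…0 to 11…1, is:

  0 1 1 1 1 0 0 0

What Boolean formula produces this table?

h=1 on 4 inputs: (0,0,1), (0,1,0), (0,1,1), (1,0,0). Reading each as a conjunction of literals (¬A1·¬A2·A3, ¬A1·A2·¬A3, ¬A1·A2·A3, A1·¬A2·¬A3) and taking the OR gives the canonical DNF.

h(A1, A2, A3) = ((((A1' · A2') · A3) + ((A1' · A2) · A3')) + ((A1' · A2) · A3)) + ((A1 · A2') · A3')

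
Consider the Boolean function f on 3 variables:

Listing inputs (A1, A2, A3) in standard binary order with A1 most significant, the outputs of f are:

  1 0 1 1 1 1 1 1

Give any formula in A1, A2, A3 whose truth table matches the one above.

f(A1, A2, A3) = NOT ((NOT A1 AND NOT A2) AND A3)

Only row (0,0,1) gives 0. So f is 1 everywhere except there — the complement of the minterm ¬A1·¬A2·A3.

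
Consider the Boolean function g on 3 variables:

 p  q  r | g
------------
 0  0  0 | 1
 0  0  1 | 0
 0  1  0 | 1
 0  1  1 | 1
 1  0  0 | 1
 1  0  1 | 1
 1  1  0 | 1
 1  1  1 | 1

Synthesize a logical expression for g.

g is 0 on exactly one input, (0,0,1), whose minterm is ¬p·¬q·r. So g is the negation of that single conjunction.

g(p, q, r) = not ((not p and not q) and r)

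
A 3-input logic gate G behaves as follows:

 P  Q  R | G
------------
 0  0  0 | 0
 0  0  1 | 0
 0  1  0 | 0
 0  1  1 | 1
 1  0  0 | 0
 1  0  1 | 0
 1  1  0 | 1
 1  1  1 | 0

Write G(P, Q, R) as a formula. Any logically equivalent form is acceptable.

The 1-rows are (0,1,1), (1,1,0). Each contributes one minterm — ¬P·Q·R; P·Q·¬R — and their disjunction is a sum-of-products form of G.

G(P, Q, R) = ((P' · Q) · R) + ((P · Q) · R')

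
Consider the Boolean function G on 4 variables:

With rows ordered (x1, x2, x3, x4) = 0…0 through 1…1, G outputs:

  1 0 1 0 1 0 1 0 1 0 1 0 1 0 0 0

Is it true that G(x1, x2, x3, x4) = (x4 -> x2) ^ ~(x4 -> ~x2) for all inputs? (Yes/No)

Test each input against both G and the formula:
  x1=0, x2=0, x3=0, x4=0: formula gives 1, G = 1 ✓
  x1=0, x2=0, x3=0, x4=1: formula gives 0, G = 0 ✓
  x1=0, x2=0, x3=1, x4=0: formula gives 1, G = 1 ✓
  x1=0, x2=0, x3=1, x4=1: formula gives 0, G = 0 ✓
  …
  x1=1, x2=1, x3=1, x4=0: formula gives 1, but G = 0 ✗
Since they disagree at (1,1,1,0), the expression is not a correct formula for G.

No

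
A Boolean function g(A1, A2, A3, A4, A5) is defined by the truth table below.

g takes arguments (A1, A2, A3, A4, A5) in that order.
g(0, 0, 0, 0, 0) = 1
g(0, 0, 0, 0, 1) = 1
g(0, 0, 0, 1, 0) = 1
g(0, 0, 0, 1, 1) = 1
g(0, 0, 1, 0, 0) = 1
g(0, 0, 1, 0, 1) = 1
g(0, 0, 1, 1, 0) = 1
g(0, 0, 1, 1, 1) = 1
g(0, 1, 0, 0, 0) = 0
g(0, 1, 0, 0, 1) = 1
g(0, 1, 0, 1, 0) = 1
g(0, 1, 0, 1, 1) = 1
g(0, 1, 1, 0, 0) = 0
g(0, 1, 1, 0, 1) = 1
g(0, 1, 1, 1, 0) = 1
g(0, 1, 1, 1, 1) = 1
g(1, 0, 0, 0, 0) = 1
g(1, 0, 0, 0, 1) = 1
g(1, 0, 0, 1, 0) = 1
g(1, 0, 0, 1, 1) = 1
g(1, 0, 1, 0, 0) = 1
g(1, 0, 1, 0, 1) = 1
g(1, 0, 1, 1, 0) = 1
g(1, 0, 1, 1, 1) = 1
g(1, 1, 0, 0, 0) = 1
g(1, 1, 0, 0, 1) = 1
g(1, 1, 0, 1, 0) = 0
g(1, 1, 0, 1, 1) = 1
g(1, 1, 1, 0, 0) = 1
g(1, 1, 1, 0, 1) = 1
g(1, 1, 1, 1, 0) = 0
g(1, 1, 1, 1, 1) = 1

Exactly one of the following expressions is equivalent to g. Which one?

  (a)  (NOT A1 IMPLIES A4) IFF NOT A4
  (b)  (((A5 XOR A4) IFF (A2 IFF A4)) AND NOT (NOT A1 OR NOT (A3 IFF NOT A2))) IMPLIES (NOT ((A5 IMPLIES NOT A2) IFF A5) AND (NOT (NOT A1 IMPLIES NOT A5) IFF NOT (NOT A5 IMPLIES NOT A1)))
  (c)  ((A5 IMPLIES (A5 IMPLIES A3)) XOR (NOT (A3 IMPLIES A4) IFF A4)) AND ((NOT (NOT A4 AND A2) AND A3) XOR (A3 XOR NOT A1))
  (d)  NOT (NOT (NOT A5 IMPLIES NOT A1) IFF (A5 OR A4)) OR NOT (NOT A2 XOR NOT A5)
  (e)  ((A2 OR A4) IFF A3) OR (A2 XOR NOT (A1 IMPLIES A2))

(a) disagrees with g on (0,0,0,0,0) (formula → 0, table → 1); rule it out.
(b) disagrees with g on (0,1,0,0,0) (formula → 1, table → 0); rule it out.
(c) disagrees with g on (0,0,0,0,0) (formula → 0, table → 1); rule it out.
(e) disagrees with g on (0,0,0,1,0) (formula → 0, table → 1); rule it out.
Only (d) survives; checking it on all 32 rows confirms it matches g.

d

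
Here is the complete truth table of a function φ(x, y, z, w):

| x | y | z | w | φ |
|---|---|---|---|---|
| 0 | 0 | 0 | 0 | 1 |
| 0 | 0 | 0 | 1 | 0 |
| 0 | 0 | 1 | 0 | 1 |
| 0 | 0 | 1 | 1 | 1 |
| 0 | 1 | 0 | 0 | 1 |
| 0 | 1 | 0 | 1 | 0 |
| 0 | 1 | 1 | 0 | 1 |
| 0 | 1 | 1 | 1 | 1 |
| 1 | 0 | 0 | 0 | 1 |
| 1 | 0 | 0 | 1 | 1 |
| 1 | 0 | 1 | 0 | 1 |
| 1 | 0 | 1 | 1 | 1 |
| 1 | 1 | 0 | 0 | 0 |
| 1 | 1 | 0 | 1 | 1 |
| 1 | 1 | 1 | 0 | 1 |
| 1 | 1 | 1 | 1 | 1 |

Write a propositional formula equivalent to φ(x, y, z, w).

φ(x, y, z, w) = NOT (((((NOT x AND NOT y) AND NOT z) AND w) OR (((NOT x AND y) AND NOT z) AND w)) OR (((x AND y) AND NOT z) AND NOT w))

The 0-rows are (0,0,0,1), (0,1,0,1), (1,1,0,0). Take each as a conjunction (¬x·¬y·¬z·w, ¬x·y·¬z·w, x·y·¬z·¬w), form their disjunction, and complement — that gives a formula that is 1 everywhere φ is.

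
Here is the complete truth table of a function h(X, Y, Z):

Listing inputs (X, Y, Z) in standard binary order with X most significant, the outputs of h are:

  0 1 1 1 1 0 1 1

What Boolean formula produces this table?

The 0-rows are (0,0,0), (1,0,1). Take each as a conjunction (¬X·¬Y·¬Z, X·¬Y·Z), form their disjunction, and complement — that gives a formula that is 1 everywhere h is.

h(X, Y, Z) = (((X' · Y') · Z') + ((X · Y') · Z))'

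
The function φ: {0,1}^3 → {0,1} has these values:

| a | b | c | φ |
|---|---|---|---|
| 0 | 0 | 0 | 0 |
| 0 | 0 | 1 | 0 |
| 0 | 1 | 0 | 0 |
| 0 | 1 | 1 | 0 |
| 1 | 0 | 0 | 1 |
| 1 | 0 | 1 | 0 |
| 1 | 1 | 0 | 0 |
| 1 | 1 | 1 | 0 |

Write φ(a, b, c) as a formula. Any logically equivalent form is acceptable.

φ(a, b, c) = (a · b') · c'

Only row (1,0,0) gives 1. That row's minterm a·¬b·¬c is φ directly.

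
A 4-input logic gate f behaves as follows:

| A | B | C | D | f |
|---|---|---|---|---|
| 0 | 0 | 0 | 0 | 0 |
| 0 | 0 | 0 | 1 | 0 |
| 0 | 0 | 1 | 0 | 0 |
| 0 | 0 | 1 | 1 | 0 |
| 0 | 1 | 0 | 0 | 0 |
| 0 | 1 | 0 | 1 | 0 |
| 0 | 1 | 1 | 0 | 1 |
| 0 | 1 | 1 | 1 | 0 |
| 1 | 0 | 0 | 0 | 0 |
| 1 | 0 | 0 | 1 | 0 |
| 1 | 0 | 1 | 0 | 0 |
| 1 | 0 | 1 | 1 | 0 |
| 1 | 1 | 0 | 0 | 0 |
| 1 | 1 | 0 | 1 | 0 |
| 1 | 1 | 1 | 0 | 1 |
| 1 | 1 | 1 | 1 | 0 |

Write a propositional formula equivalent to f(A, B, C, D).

f(A, B, C, D) = (((not A and B) and C) and not D) or (((A and B) and C) and not D)

Collect the rows where f=1 — (0,1,1,0), (1,1,1,0) — and write one minterm per row: ¬A·B·C·¬D, A·B·C·¬D. Their union (logical OR) reproduces the table exactly.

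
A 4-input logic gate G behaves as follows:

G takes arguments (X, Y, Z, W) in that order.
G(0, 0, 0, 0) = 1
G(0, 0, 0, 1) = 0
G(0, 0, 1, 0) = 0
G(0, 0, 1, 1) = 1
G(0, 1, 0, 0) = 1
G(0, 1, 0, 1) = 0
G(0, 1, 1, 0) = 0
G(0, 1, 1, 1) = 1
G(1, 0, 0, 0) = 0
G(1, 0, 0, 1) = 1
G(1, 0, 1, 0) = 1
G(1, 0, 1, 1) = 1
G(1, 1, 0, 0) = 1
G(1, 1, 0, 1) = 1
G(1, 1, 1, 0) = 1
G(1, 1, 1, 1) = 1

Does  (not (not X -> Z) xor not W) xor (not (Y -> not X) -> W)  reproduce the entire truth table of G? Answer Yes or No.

Evaluate (not (not X -> Z) xor not W) xor (not (Y -> not X) -> W) on each row and compare to G:
  X=0, Y=0, Z=0, W=0: formula gives 1, G = 1 ✓
  X=0, Y=0, Z=0, W=1: formula gives 0, G = 0 ✓
  X=0, Y=0, Z=1, W=0: formula gives 0, G = 0 ✓
  X=0, Y=0, Z=1, W=1: formula gives 1, G = 1 ✓
  …
  X=1, Y=0, Z=1, W=0: formula gives 0, but G = 1 ✗
Row (1,0,1,0) is a counterexample, so the formula is not equivalent to G.

No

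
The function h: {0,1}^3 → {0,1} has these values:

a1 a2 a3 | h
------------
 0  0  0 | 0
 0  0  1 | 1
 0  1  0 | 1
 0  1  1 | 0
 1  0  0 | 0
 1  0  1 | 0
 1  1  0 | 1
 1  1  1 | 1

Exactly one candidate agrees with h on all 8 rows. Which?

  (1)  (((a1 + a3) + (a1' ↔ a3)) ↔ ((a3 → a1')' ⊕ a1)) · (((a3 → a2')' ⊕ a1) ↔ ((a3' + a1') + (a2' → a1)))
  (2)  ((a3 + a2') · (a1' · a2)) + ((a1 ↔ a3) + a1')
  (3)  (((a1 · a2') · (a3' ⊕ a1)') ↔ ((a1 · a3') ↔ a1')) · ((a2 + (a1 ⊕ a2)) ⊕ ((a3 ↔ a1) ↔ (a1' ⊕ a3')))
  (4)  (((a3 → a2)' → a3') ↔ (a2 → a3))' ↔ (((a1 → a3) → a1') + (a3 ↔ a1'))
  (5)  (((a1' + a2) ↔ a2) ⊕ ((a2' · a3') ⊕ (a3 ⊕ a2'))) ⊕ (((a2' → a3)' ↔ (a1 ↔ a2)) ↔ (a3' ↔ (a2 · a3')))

4

(1) fails at (0,0,1): the formula yields 0, h is 1.
(2) fails at (0,0,0): the formula yields 1, h is 0.
(3) fails at (0,0,1): the formula yields 0, h is 1.
(5) fails at (0,0,1): the formula yields 0, h is 1.
(4) is the remaining candidate, and it agrees with h on all 8 inputs.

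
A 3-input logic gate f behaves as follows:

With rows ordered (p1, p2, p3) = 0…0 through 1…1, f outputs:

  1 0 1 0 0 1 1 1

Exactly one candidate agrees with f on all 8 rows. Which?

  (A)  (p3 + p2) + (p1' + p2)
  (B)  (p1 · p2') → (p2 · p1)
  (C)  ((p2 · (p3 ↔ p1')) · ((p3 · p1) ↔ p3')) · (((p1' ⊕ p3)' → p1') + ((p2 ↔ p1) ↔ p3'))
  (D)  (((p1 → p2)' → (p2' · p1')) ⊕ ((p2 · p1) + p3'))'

(A) fails at (0,0,1): the formula yields 1, f is 0.
(B) fails at (0,0,1): the formula yields 1, f is 0.
(C) fails at (0,0,0): the formula yields 0, f is 1.
That leaves (D). Evaluating it on every row reproduces the table of f exactly.

D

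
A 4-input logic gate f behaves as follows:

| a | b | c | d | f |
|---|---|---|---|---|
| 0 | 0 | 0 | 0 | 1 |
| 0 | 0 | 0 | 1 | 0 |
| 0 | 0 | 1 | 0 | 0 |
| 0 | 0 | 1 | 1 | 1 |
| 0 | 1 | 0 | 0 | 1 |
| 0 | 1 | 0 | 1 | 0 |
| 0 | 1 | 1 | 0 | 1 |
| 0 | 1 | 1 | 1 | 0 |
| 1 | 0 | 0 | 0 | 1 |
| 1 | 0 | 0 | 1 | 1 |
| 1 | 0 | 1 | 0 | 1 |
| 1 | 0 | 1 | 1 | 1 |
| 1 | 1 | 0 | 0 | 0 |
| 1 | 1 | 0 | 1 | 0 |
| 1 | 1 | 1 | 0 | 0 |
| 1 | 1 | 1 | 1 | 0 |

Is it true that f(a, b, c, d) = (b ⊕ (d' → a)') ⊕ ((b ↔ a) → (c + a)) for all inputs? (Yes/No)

Check the formula against f row by row:
  a=0, b=0, c=0, d=0: formula gives 1, f = 1 ✓
  a=0, b=0, c=0, d=1: formula gives 0, f = 0 ✓
  a=0, b=0, c=1, d=0: formula gives 0, f = 0 ✓
  a=0, b=0, c=1, d=1: formula gives 1, f = 1 ✓
  … (the remaining 12 rows also agree.)
Every row agrees, so the formula is equivalent.

Yes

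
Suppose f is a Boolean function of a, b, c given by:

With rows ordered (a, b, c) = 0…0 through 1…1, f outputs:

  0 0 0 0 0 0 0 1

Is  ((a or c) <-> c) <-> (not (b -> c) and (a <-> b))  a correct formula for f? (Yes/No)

Test each input against both f and the formula:
  a=0, b=0, c=0: formula gives 0, f = 0 ✓
  a=0, b=0, c=1: formula gives 0, f = 0 ✓
  a=0, b=1, c=0: formula gives 0, f = 0 ✓
  a=0, b=1, c=1: formula gives 0, f = 0 ✓
  a=1, b=0, c=0: formula gives 1, but f = 0 ✗
A single disagreement suffices: at (1,0,0) they differ, so the formula does not compute f.

No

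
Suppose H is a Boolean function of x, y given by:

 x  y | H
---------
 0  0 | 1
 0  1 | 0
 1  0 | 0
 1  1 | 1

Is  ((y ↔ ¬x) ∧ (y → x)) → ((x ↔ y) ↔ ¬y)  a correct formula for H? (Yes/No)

Test each input against both H and the formula:
  x=0, y=0: formula gives 1, H = 1 ✓
  x=0, y=1: formula gives 1, but H = 0 ✗
Row (0,1) is a counterexample, so the formula is not equivalent to H.

No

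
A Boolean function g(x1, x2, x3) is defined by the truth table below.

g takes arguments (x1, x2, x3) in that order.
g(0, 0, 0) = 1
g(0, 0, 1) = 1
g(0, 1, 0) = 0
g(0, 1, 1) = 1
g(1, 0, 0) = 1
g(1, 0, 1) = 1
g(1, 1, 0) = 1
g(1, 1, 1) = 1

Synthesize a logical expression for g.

Only row (0,1,0) gives 0. So g is 1 everywhere except there — the complement of the minterm ¬x1·x2·¬x3.

g(x1, x2, x3) = NOT ((NOT x1 AND x2) AND NOT x3)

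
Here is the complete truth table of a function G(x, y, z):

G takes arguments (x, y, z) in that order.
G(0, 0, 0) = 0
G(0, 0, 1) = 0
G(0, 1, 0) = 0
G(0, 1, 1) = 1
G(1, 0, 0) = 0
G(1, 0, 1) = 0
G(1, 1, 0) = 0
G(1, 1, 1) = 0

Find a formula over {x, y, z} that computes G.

Only row (0,1,1) gives 1. That row's minterm ¬x·y·z is G directly.

G(x, y, z) = (not x and y) and z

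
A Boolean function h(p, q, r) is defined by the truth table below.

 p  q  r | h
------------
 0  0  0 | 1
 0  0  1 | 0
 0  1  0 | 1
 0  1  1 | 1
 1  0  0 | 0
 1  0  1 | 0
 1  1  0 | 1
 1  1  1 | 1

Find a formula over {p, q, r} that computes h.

h(p, q, r) = ((((p' · q') · r) + ((p · q') · r')) + ((p · q') · r))'

There are just 3 zero rows: (0,0,1), (1,0,0), (1,0,1). Their minterms are ¬p·¬q·r, p·¬q·¬r, p·¬q·r; the OR of those covers precisely the 0-outputs, and negating it yields h.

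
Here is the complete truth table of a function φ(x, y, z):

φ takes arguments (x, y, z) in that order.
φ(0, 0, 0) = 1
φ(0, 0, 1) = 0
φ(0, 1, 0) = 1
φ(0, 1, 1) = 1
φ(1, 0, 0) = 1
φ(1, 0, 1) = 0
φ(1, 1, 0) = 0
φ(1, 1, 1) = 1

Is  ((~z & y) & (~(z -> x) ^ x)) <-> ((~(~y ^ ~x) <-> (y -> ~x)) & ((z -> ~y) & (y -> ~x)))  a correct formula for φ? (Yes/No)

Test each input against both φ and the formula:
  x=0, y=0, z=0: formula gives 0, but φ = 1 ✗
Row (0,0,0) is a counterexample, so the formula is not equivalent to φ.

No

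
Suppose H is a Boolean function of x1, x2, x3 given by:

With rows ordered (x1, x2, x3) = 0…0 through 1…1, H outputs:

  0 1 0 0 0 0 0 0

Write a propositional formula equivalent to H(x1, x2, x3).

H(x1, x2, x3) = (not x1 and not x2) and x3

H is 1 on exactly one input, (0,0,1), whose minterm is ¬x1·¬x2·x3. So H is just that conjunction.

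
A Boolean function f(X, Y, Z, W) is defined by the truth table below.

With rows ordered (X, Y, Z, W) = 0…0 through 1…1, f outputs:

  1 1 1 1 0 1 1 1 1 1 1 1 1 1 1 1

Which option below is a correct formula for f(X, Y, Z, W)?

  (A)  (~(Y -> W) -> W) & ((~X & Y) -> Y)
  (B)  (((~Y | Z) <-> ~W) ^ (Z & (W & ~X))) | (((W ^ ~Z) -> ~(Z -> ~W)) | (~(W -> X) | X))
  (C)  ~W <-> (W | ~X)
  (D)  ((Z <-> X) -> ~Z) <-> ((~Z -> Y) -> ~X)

B

(A) fails at (0,1,1,0): the formula yields 0, f is 1.
(C) fails at (0,0,0,1): the formula yields 0, f is 1.
(D) fails at (0,1,0,0): the formula yields 1, f is 0.
(B) is the remaining candidate, and it agrees with f on all 16 inputs.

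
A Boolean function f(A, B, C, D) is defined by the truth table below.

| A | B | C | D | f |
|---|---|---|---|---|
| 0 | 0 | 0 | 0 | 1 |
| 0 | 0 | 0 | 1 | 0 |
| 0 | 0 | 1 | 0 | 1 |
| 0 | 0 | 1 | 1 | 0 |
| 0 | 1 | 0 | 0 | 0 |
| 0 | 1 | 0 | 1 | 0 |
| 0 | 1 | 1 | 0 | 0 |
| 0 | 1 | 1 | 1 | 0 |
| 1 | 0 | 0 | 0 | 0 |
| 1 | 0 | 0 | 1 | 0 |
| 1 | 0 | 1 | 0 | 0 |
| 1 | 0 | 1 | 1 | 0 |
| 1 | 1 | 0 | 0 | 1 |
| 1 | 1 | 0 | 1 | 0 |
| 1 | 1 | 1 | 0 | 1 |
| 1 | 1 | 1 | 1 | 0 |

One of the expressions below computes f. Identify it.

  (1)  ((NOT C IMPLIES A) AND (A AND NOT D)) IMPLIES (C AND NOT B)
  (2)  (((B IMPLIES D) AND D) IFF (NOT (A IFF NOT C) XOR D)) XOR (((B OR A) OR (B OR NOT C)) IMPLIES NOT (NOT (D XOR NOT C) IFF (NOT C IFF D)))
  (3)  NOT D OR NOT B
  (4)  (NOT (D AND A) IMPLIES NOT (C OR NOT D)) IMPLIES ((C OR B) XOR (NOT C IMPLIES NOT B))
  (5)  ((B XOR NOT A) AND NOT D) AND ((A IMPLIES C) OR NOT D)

5

(1) disagrees with f on (0,0,0,1) (formula → 1, table → 0); rule it out.
(2) disagrees with f on (0,0,0,0) (formula → 0, table → 1); rule it out.
(3) disagrees with f on (0,0,0,1) (formula → 1, table → 0); rule it out.
(4) disagrees with f on (0,0,0,1) (formula → 1, table → 0); rule it out.
(5) is the remaining candidate, and it agrees with f on all 16 inputs.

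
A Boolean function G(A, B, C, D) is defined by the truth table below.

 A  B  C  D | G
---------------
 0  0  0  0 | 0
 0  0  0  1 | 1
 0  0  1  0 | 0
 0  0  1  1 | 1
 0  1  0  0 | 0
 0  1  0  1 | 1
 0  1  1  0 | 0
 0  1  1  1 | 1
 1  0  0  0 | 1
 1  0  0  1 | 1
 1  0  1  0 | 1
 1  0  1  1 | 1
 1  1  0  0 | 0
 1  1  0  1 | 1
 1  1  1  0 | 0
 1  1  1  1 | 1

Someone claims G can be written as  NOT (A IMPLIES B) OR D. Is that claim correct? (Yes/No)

Evaluate NOT (A IMPLIES B) OR D on each row and compare to G:
  A=0, B=0, C=0, D=0: formula gives 0, G = 0 ✓
  A=0, B=0, C=0, D=1: formula gives 1, G = 1 ✓
  A=0, B=0, C=1, D=0: formula gives 0, G = 0 ✓
  A=0, B=0, C=1, D=1: formula gives 1, G = 1 ✓
  …and likewise for the remaining 12 rows.
No disagreement on any input; they are logically equivalent.

Yes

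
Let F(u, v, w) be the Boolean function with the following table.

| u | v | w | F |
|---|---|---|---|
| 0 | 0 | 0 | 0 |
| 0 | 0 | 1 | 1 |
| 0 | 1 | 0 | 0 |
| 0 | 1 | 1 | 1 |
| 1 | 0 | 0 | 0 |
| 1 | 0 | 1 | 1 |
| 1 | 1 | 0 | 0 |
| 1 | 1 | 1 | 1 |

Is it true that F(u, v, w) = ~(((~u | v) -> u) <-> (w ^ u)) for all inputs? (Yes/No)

Check the formula against F row by row:
  u=0, v=0, w=0: formula gives 0, F = 0 ✓
  u=0, v=0, w=1: formula gives 1, F = 1 ✓
  u=0, v=1, w=0: formula gives 0, F = 0 ✓
  u=0, v=1, w=1: formula gives 1, F = 1 ✓
  u=1, v=0, w=0: formula gives 0, F = 0 ✓
  …and likewise for the remaining 3 rows.
No disagreement on any input; they are logically equivalent.

Yes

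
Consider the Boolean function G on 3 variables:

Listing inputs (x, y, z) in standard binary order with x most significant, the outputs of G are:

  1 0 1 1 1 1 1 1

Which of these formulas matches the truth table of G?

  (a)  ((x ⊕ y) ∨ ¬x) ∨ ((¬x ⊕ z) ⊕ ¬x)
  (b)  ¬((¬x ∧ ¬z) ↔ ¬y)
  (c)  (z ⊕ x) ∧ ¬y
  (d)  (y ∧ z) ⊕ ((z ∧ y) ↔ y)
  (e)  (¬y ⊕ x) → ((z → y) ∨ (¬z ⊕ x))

e

(a): at (0,0,1) it gives 1, but G = 0 — eliminated.
(b): at (0,0,0) it gives 0, but G = 1 — eliminated.
(c): at (0,0,0) it gives 0, but G = 1 — eliminated.
(d): at (0,0,1) it gives 1, but G = 0 — eliminated.
Only (e) survives; checking it on all 8 rows confirms it matches G.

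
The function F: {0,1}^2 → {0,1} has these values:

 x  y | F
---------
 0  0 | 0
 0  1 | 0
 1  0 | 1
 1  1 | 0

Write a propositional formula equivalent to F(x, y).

F(x, y) = x AND NOT y

1 only at (1,0): x AND NOT y.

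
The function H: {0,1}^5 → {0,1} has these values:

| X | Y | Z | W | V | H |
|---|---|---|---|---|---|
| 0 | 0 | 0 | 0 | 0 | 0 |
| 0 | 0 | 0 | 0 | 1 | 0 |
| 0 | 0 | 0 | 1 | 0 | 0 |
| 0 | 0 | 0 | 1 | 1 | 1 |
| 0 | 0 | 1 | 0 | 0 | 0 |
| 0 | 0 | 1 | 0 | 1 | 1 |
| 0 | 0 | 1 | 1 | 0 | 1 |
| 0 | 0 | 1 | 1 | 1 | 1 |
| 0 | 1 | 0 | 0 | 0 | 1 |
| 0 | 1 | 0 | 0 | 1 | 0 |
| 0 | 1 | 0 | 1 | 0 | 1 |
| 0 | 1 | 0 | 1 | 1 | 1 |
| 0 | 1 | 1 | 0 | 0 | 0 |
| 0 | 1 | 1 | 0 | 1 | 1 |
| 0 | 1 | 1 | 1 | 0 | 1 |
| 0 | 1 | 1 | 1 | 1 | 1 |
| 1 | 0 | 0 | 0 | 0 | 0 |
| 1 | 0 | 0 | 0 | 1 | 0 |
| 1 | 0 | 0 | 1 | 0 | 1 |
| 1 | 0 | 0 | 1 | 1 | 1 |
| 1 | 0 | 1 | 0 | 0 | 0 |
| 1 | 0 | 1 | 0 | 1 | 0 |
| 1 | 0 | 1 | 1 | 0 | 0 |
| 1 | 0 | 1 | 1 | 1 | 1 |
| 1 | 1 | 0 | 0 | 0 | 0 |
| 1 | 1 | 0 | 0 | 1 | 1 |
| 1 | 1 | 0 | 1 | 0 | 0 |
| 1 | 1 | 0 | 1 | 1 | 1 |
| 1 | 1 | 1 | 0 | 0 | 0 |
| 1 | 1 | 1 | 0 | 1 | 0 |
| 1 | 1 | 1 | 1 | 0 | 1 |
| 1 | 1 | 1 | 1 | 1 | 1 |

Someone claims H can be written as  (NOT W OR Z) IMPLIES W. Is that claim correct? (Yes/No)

Check the formula against H row by row:
  X=0, Y=0, Z=0, W=0, V=0: formula gives 0, H = 0 ✓
  X=0, Y=0, Z=0, W=0, V=1: formula gives 0, H = 0 ✓
  X=0, Y=0, Z=0, W=1, V=0: formula gives 1, but H = 0 ✗
Row (0,0,0,1,0) is a counterexample, so the formula is not equivalent to H.

No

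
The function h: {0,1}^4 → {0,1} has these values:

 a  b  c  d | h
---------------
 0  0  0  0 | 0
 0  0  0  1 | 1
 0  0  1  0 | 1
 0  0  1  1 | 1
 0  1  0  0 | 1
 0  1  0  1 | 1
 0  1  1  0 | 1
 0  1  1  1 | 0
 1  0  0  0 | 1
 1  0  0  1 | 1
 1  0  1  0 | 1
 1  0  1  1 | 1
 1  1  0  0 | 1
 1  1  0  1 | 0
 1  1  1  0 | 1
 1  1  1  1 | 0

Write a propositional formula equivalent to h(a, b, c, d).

There are just 4 zero rows: (0,0,0,0), (0,1,1,1), (1,1,0,1), (1,1,1,1). Their minterms are ¬a·¬b·¬c·¬d, ¬a·b·c·d, a·b·¬c·d, a·b·c·d; the OR of those covers precisely the 0-outputs, and negating it yields h.

h(a, b, c, d) = ¬((((((¬a ∧ ¬b) ∧ ¬c) ∧ ¬d) ∨ (((¬a ∧ b) ∧ c) ∧ d)) ∨ (((a ∧ b) ∧ ¬c) ∧ d)) ∨ (((a ∧ b) ∧ c) ∧ d))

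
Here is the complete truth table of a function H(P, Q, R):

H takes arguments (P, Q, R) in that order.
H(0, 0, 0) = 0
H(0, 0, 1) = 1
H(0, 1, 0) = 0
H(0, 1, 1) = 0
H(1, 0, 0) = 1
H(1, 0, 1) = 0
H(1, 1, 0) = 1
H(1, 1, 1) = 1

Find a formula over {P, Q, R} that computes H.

H(P, Q, R) = ((((¬P ∧ ¬Q) ∧ R) ∨ ((P ∧ ¬Q) ∧ ¬R)) ∨ ((P ∧ Q) ∧ ¬R)) ∨ ((P ∧ Q) ∧ R)

H=1 on 4 inputs: (0,0,1), (1,0,0), (1,1,0), (1,1,1). Reading each as a conjunction of literals (¬P·¬Q·R, P·¬Q·¬R, P·Q·¬R, P·Q·R) and taking the OR gives the canonical DNF.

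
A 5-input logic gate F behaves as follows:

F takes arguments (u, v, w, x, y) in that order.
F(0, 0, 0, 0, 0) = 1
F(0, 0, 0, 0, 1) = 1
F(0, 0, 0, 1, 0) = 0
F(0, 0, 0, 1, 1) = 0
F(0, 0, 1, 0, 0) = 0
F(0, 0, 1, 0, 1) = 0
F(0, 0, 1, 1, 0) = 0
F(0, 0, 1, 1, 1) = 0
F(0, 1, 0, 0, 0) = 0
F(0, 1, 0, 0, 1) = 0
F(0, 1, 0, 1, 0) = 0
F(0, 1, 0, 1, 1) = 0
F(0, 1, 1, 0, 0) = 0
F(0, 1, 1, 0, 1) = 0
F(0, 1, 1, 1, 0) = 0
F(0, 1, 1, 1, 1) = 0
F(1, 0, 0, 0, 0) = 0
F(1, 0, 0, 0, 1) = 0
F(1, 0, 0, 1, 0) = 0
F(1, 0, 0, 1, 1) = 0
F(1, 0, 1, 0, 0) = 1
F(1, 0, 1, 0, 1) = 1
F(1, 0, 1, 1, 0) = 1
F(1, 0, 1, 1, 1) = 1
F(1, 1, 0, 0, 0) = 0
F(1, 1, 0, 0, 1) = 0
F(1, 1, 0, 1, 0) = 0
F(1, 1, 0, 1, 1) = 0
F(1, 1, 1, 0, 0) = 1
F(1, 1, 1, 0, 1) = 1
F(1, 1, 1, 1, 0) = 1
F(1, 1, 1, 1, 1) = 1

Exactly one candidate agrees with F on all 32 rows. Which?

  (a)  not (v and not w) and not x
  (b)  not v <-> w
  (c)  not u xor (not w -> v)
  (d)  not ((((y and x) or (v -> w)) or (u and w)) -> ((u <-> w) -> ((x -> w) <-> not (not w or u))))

d

(a) fails at (0,0,1,0,0): the formula yields 1, F is 0.
(b) fails at (0,0,0,0,0): the formula yields 0, F is 1.
(c) fails at (0,0,0,1,0): the formula yields 1, F is 0.
That leaves (d). Evaluating it on every row reproduces the table of F exactly.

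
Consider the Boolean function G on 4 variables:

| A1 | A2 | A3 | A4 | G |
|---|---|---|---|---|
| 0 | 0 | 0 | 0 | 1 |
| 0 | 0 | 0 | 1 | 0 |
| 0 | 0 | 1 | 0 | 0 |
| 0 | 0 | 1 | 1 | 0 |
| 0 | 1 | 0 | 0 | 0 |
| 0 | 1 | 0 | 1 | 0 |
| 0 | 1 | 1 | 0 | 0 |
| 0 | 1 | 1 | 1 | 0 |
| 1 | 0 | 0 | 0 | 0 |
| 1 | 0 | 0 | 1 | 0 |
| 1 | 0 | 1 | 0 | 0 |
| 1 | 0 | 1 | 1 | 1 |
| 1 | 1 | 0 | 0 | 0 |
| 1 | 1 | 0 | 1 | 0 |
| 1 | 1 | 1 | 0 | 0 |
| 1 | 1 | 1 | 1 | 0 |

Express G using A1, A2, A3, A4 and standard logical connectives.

G(A1, A2, A3, A4) = (((not A1 and not A2) and not A3) and not A4) or (((A1 and not A2) and A3) and A4)

Collect the rows where G=1 — (0,0,0,0), (1,0,1,1) — and write one minterm per row: ¬A1·¬A2·¬A3·¬A4, A1·¬A2·A3·A4. Their union (logical OR) reproduces the table exactly.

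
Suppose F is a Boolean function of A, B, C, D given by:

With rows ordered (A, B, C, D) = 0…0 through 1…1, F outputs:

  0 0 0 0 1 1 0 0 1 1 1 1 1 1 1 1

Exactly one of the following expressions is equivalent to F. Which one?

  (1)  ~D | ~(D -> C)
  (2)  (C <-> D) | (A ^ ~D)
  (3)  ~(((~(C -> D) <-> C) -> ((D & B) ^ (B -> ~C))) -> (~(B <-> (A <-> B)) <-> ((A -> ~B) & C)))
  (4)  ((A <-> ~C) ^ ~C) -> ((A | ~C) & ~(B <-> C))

(1) fails at (0,0,0,0): the formula yields 1, F is 0.
(2) fails at (0,0,0,0): the formula yields 1, F is 0.
(3) fails at (0,0,0,0): the formula yields 1, F is 0.
Only (4) survives; checking it on all 16 rows confirms it matches F.

4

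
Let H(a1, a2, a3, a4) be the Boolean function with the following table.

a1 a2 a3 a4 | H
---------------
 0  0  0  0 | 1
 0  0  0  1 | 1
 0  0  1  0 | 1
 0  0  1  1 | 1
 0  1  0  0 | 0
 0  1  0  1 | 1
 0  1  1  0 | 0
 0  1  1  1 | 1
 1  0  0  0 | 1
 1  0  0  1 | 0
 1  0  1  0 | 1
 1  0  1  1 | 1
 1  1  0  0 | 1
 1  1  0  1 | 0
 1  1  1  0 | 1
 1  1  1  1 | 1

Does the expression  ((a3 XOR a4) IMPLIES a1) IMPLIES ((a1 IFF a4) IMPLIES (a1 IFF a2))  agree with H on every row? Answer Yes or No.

Test each input against both H and the formula:
  a1=0, a2=0, a3=0, a4=0: formula gives 1, H = 1 ✓
  a1=0, a2=0, a3=0, a4=1: formula gives 1, H = 1 ✓
  a1=0, a2=0, a3=1, a4=0: formula gives 1, H = 1 ✓
  a1=0, a2=0, a3=1, a4=1: formula gives 1, H = 1 ✓
  …
  a1=0, a2=1, a3=1, a4=0: formula gives 1, but H = 0 ✗
Row (0,1,1,0) is a counterexample, so the formula is not equivalent to H.

No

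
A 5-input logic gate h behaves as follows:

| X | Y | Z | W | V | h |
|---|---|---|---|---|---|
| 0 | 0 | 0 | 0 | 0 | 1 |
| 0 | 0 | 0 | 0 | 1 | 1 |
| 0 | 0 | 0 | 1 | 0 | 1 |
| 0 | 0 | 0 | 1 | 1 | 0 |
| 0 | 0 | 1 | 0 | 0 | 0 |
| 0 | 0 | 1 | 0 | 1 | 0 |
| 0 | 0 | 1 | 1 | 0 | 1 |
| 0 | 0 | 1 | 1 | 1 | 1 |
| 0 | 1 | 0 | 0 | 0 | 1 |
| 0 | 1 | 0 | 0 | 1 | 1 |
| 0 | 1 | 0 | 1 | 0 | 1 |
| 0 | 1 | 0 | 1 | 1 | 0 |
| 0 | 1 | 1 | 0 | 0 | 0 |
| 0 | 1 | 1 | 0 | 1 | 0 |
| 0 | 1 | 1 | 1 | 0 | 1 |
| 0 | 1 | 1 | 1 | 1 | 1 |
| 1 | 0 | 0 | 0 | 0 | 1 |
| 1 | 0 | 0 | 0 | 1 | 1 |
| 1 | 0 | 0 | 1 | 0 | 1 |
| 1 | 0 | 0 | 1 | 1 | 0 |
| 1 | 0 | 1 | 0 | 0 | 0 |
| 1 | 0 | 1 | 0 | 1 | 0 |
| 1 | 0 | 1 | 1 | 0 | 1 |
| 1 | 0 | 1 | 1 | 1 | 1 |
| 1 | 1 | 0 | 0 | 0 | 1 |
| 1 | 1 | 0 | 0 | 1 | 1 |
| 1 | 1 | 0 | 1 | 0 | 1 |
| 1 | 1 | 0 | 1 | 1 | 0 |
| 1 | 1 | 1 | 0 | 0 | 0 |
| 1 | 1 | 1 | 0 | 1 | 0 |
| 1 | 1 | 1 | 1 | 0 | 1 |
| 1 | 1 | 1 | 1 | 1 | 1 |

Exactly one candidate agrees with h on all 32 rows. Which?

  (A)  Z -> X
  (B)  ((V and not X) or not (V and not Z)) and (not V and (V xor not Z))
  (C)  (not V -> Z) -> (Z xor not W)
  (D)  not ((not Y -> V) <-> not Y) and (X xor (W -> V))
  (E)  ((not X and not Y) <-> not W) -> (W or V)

(A) disagrees with h on (0,0,0,1,1) (formula → 1, table → 0); rule it out.
(B) disagrees with h on (0,0,0,0,1) (formula → 0, table → 1); rule it out.
(D) disagrees with h on (0,0,0,0,1) (formula → 0, table → 1); rule it out.
(E) disagrees with h on (0,0,0,0,0) (formula → 0, table → 1); rule it out.
That leaves (C). Evaluating it on every row reproduces the table of h exactly.

C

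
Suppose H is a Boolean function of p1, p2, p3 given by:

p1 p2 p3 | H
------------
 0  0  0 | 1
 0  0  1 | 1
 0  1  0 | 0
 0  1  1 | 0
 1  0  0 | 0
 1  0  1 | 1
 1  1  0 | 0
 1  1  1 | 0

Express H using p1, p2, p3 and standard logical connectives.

The 1-rows are (0,0,0), (0,0,1), (1,0,1). Each contributes one minterm — ¬p1·¬p2·¬p3; ¬p1·¬p2·p3; p1·¬p2·p3 — and their disjunction is a sum-of-products form of H.

H(p1, p2, p3) = (((NOT p1 AND NOT p2) AND NOT p3) OR ((NOT p1 AND NOT p2) AND p3)) OR ((p1 AND NOT p2) AND p3)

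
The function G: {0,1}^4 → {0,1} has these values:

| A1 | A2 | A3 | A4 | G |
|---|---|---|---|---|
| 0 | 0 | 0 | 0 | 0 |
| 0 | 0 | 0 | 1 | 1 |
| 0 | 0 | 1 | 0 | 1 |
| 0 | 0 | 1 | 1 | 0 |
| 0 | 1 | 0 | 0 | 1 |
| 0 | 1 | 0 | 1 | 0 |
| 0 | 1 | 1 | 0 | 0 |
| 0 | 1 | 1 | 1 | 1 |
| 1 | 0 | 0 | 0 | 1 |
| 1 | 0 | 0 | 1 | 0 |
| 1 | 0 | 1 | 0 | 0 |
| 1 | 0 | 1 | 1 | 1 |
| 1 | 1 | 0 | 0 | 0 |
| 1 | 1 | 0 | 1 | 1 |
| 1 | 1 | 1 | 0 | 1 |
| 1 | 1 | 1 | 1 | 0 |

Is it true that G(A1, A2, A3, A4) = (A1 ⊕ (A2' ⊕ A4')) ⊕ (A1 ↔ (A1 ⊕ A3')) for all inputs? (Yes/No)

Check the formula against G row by row:
  A1=0, A2=0, A3=0, A4=0: formula gives 0, G = 0 ✓
  A1=0, A2=0, A3=0, A4=1: formula gives 1, G = 1 ✓
  A1=0, A2=0, A3=1, A4=0: formula gives 1, G = 1 ✓
  A1=0, A2=0, A3=1, A4=1: formula gives 0, G = 0 ✓
  …and likewise for the remaining 12 rows.
All 16 rows match — the expression computes G exactly.

Yes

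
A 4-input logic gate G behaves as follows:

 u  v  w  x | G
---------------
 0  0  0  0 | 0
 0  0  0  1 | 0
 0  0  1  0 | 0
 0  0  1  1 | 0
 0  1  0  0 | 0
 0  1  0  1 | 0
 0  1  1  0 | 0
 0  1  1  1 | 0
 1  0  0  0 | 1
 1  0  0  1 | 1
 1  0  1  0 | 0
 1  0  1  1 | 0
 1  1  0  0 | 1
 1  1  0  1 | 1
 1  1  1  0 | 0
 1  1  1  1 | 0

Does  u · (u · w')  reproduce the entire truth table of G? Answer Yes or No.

Yes

Check the formula against G row by row:
  u=0, v=0, w=0, x=0: formula gives 0, G = 0 ✓
  u=0, v=0, w=0, x=1: formula gives 0, G = 0 ✓
  u=0, v=0, w=1, x=0: formula gives 0, G = 0 ✓
  u=0, v=0, w=1, x=1: formula gives 0, G = 0 ✓
  … (the remaining 12 rows also agree.)
All 16 rows match — the expression computes G exactly.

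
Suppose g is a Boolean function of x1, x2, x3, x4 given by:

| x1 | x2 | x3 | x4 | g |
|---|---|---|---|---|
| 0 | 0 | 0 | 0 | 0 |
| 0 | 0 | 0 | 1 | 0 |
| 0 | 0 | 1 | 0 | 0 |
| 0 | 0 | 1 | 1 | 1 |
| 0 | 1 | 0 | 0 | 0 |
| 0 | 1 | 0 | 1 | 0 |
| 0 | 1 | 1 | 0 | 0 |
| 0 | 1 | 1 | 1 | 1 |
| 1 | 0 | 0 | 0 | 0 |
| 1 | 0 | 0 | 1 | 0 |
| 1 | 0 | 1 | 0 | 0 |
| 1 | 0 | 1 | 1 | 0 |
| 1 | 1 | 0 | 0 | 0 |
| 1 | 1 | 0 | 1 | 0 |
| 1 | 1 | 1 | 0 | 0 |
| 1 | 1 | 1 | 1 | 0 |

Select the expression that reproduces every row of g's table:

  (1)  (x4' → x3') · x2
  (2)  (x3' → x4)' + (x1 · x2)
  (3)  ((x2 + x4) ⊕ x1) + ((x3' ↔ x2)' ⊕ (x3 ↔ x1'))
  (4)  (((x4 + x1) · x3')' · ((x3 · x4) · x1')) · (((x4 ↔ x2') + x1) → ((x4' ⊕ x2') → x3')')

4

(1) fails at (0,0,1,1): the formula yields 0, g is 1.
(2) fails at (0,0,0,0): the formula yields 1, g is 0.
(3) fails at (0,0,0,0): the formula yields 1, g is 0.
That leaves (4). Evaluating it on every row reproduces the table of g exactly.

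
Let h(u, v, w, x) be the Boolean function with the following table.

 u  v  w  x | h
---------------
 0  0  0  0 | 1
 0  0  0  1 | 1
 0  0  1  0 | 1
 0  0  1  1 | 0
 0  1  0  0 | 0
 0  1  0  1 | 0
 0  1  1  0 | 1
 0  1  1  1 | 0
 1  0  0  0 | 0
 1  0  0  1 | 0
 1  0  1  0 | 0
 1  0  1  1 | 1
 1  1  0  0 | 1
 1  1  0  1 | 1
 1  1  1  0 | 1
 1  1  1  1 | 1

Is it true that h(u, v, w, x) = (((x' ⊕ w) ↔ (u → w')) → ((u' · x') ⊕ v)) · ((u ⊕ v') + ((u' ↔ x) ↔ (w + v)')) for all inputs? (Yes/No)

Yes

Evaluate (((x' ⊕ w) ↔ (u → w')) → ((u' · x') ⊕ v)) · ((u ⊕ v') + ((u' ↔ x) ↔ (w + v)')) on each row and compare to h:
  u=0, v=0, w=0, x=0: formula gives 1, h = 1 ✓
  u=0, v=0, w=0, x=1: formula gives 1, h = 1 ✓
  u=0, v=0, w=1, x=0: formula gives 1, h = 1 ✓
  u=0, v=0, w=1, x=1: formula gives 0, h = 0 ✓
  … (the remaining 12 rows also agree.)
Every row agrees, so the formula is equivalent.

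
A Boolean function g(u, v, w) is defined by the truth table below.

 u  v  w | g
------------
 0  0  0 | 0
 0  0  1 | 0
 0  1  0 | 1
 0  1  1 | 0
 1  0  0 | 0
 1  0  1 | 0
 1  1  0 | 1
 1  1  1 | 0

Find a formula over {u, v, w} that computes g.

g=1 on 2 inputs: (0,1,0), (1,1,0). Reading each as a conjunction of literals (¬u·v·¬w, u·v·¬w) and taking the OR gives the canonical DNF.

g(u, v, w) = ((NOT u AND v) AND NOT w) OR ((u AND v) AND NOT w)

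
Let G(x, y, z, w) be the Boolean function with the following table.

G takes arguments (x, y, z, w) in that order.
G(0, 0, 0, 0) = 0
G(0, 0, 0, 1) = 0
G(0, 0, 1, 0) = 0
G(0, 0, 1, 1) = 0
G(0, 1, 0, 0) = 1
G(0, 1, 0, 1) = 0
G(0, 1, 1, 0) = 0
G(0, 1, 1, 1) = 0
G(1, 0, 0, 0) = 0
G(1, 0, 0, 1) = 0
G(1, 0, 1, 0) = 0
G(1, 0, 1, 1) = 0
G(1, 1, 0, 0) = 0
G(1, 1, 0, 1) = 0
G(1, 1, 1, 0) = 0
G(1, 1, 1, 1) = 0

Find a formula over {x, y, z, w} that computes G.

Only row (0,1,0,0) gives 1. That row's minterm ¬x·y·¬z·¬w is G directly.

G(x, y, z, w) = ((¬x ∧ y) ∧ ¬z) ∧ ¬w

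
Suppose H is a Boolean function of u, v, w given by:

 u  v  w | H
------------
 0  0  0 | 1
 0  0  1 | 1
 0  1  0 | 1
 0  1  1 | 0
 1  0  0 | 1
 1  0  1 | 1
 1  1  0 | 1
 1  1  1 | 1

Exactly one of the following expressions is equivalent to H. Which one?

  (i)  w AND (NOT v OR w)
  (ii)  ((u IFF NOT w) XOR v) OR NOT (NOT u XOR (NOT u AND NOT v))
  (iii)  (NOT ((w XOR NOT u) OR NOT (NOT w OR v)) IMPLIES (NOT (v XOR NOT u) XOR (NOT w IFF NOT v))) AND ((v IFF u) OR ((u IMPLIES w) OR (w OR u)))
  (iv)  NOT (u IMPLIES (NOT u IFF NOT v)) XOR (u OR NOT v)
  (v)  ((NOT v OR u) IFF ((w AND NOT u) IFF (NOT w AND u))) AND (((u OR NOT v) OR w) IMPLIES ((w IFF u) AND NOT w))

(i) fails at (0,0,0): the formula yields 0, H is 1.
(iii) fails at (1,0,0): the formula yields 0, H is 1.
(iv) fails at (0,1,0): the formula yields 0, H is 1.
(v) fails at (0,0,1): the formula yields 0, H is 1.
(ii) is the remaining candidate, and it agrees with H on all 8 inputs.

ii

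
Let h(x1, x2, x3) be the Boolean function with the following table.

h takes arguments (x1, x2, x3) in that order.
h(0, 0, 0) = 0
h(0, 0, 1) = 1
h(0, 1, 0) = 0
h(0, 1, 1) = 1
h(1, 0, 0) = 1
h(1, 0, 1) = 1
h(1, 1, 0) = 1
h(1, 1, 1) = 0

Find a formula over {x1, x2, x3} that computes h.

h(x1, x2, x3) = NOT ((((NOT x1 AND NOT x2) AND NOT x3) OR ((NOT x1 AND x2) AND NOT x3)) OR ((x1 AND x2) AND x3))

h is 0 on only 3 rows — (0,0,0), (0,1,0), (1,1,1). Writing each as a minterm (¬x1·¬x2·¬x3, ¬x1·x2·¬x3, x1·x2·x3) and OR-ing them characterizes exactly where h=0, so h is the negation of that disjunction.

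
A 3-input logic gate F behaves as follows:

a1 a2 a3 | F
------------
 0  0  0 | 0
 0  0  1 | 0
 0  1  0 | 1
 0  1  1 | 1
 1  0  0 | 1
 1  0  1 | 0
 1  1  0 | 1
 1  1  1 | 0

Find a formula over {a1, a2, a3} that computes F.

F(a1, a2, a3) = ((((not a1 and a2) and not a3) or ((not a1 and a2) and a3)) or ((a1 and not a2) and not a3)) or ((a1 and a2) and not a3)

F=1 on 4 inputs: (0,1,0), (0,1,1), (1,0,0), (1,1,0). Reading each as a conjunction of literals (¬a1·a2·¬a3, ¬a1·a2·a3, a1·¬a2·¬a3, a1·a2·¬a3) and taking the OR gives the canonical DNF.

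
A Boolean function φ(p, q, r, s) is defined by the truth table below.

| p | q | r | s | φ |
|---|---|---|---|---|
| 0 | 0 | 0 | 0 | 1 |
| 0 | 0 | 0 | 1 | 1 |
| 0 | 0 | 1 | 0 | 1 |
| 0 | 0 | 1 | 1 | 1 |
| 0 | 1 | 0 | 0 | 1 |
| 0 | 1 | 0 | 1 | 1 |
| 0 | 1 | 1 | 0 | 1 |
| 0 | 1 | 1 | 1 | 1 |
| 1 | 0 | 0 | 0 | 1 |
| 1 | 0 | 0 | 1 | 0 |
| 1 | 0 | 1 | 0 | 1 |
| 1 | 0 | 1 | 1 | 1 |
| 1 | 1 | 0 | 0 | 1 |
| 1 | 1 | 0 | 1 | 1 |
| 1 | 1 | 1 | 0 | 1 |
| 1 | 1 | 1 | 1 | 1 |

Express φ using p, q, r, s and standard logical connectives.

Only row (1,0,0,1) gives 0. So φ is 1 everywhere except there — the complement of the minterm p·¬q·¬r·s.

φ(p, q, r, s) = NOT (((p AND NOT q) AND NOT r) AND s)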